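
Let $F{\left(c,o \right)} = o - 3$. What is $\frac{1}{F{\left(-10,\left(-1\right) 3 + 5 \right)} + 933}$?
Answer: $\frac{1}{932} \approx 0.001073$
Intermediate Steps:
$F{\left(c,o \right)} = -3 + o$
$\frac{1}{F{\left(-10,\left(-1\right) 3 + 5 \right)} + 933} = \frac{1}{\left(-3 + \left(\left(-1\right) 3 + 5\right)\right) + 933} = \frac{1}{\left(-3 + \left(-3 + 5\right)\right) + 933} = \frac{1}{\left(-3 + 2\right) + 933} = \frac{1}{-1 + 933} = \frac{1}{932}$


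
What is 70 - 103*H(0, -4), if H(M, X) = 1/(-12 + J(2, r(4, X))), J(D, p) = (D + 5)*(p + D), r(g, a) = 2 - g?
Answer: 943/12 ≈ 78.583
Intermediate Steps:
J(D, p) = (5 + D)*(D + p)
H(M, X) = -1/12 (H(M, X) = 1/(-12 + (2² + 5*2 + 5*(2 - 1*4) + 2*(2 - 1*4))) = 1/(-12 + (4 + 10 + 5*(2 - 4) + 2*(2 - 4))) = 1/(-12 + (4 + 10 + 5*(-2) + 2*(-2))) = 1/(-12 + (4 + 10 - 10 - 4)) = 1/(-12 + 0) = 1/(-12) = -1/12)
70 - 103*H(0, -4) = 70 - 103*(-1/12) = 70 + 103/12 = 943/12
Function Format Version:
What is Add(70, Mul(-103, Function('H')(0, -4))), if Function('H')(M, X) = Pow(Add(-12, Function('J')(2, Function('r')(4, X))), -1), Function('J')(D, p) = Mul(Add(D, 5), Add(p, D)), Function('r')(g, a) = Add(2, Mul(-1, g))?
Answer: Rational(943, 12) ≈ 78.583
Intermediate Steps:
Function('J')(D, p) = Mul(Add(5, D), Add(D, p))
Function('H')(M, X) = Rational(-1, 12) (Function('H')(M, X) = Pow(Add(-12, Add(Pow(2, 2), Mul(5, 2), Mul(5, Add(2, Mul(-1, 4))), Mul(2, Add(2, Mul(-1, 4))))), -1) = Pow(Add(-12, Add(4, 10, Mul(5, Add(2, -4)), Mul(2, Add(2, -4)))), -1) = Pow(Add(-12, Add(4, 10, Mul(5, -2), Mul(2, -2))), -1) = Pow(Add(-12, Add(4, 10, -10, -4)), -1) = Pow(Add(-12, 0), -1) = Pow(-12, -1) = Rational(-1, 12))
Add(70, Mul(-103, Function('H')(0, -4))) = Add(70, Mul(-103, Rational(-1, 12))) = Add(70, Rational(103, 12)) = Rational(943, 12)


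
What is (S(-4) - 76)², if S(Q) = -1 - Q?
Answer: 5329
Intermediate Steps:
(S(-4) - 76)² = ((-1 - 1*(-4)) - 76)² = ((-1 + 4) - 76)² = (3 - 76)² = (-73)² = 5329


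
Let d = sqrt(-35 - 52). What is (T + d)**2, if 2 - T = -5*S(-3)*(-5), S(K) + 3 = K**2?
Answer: (-148 + I*sqrt(87))**2 ≈ 21817.0 - 2760.9*I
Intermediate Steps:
S(K) = -3 + K**2
T = -148 (T = 2 - (-5*(-3 + (-3)**2))*(-5) = 2 - (-5*(-3 + 9))*(-5) = 2 - (-5*6)*(-5) = 2 - (-30)*(-5) = 2 - 1*150 = 2 - 150 = -148)
d = I*sqrt(87) (d = sqrt(-87) = I*sqrt(87) ≈ 9.3274*I)
(T + d)**2 = (-148 + I*sqrt(87))**2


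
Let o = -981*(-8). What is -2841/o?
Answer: -947/2616 ≈ -0.36200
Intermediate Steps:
o = 7848
-2841/o = -2841/7848 = -2841*1/7848 = -947/2616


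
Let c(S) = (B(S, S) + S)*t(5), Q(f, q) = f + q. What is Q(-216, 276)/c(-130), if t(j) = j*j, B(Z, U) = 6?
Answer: -3/155 ≈ -0.019355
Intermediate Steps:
t(j) = j²
c(S) = 150 + 25*S (c(S) = (6 + S)*5² = (6 + S)*25 = 150 + 25*S)
Q(-216, 276)/c(-130) = (-216 + 276)/(150 + 25*(-130)) = 60/(150 - 3250) = 60/(-3100) = 60*(-1/3100) = -3/155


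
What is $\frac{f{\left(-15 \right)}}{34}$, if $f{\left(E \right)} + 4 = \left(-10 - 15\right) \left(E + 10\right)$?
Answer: $\frac{121}{34} \approx 3.5588$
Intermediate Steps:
$f{\left(E \right)} = -254 - 25 E$ ($f{\left(E \right)} = -4 + \left(-10 - 15\right) \left(E + 10\right) = -4 - 25 \left(10 + E\right) = -4 - \left(250 + 25 E\right) = -254 - 25 E$)
$\frac{f{\left(-15 \right)}}{34} = \frac{-254 - -375}{34} = \left(-254 + 375\right) \frac{1}{34} = 121 \cdot \frac{1}{34} = \frac{121}{34}$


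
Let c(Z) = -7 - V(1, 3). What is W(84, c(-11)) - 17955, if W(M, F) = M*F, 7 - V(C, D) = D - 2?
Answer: -19047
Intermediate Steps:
V(C, D) = 9 - D (V(C, D) = 7 - (D - 2) = 7 - (-2 + D) = 7 + (2 - D) = 9 - D)
c(Z) = -13 (c(Z) = -7 - (9 - 1*3) = -7 - (9 - 3) = -7 - 1*6 = -7 - 6 = -13)
W(M, F) = F*M
W(84, c(-11)) - 17955 = -13*84 - 17955 = -1092 - 17955 = -19047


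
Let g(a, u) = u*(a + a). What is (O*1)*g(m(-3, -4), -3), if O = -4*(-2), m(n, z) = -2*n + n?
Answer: -144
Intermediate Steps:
m(n, z) = -n
O = 8
g(a, u) = 2*a*u (g(a, u) = u*(2*a) = 2*a*u)
(O*1)*g(m(-3, -4), -3) = (8*1)*(2*(-1*(-3))*(-3)) = 8*(2*3*(-3)) = 8*(-18) = -144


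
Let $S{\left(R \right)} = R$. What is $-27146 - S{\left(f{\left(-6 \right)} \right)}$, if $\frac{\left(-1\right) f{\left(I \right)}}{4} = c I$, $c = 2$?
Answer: $-27194$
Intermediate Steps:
$f{\left(I \right)} = - 8 I$ ($f{\left(I \right)} = - 4 \cdot 2 I = - 8 I$)
$-27146 - S{\left(f{\left(-6 \right)} \right)} = -27146 - \left(-8\right) \left(-6\right) = -27146 - 48 = -27194$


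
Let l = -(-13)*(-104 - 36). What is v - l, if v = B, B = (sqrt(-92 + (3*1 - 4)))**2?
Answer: 1727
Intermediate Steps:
l = -1820 (l = -(-13)*(-140) = -1*1820 = -1820)
B = -93 (B = (sqrt(-92 + (3 - 4)))**2 = (sqrt(-92 - 1))**2 = (sqrt(-93))**2 = (I*sqrt(93))**2 = -93)
v = -93
v - l = -93 - 1*(-1820) = -93 + 1820 = 1727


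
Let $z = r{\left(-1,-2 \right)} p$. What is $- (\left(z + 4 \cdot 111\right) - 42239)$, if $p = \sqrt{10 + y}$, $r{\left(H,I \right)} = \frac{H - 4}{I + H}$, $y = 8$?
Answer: $41795 - 5 \sqrt{2} \approx 41788.0$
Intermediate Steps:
$r{\left(H,I \right)} = \frac{-4 + H}{H + I}$
$p = 3 \sqrt{2}$ ($p = \sqrt{10 + 8} = \sqrt{18} = 3 \sqrt{2} \approx 4.2426$)
$z = 5 \sqrt{2}$ ($z = \frac{-4 - 1}{-1 - 2} \cdot 3 \sqrt{2} = \frac{1}{-3} \left(-5\right) 3 \sqrt{2} = \left(- \frac{1}{3}\right) \left(-5\right) 3 \sqrt{2} = \frac{5 \cdot 3 \sqrt{2}}{3} = 5 \sqrt{2} \approx 7.0711$)
$- (\left(z + 4 \cdot 111\right) - 42239) = - (\left(5 \sqrt{2} + 4 \cdot 111\right) - 42239) = - (\left(5 \sqrt{2} + 444\right) - 42239) = - (\left(444 + 5 \sqrt{2}\right) - 42239) = - (-41795 + 5 \sqrt{2}) = 41795 - 5 \sqrt{2}$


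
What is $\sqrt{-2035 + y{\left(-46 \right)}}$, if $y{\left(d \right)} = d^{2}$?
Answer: $9$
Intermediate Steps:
$\sqrt{-2035 + y{\left(-46 \right)}} = \sqrt{-2035 + \left(-46\right)^{2}} = \sqrt{-2035 + 2116} = \sqrt{81} = 9$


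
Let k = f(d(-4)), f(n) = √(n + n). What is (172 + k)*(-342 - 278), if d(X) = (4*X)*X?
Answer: -106640 - 4960*√2 ≈ -1.1365e+5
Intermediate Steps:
d(X) = 4*X²
f(n) = √2*√n (f(n) = √(2*n) = √2*√n)
k = 8*√2 (k = √2*√(4*(-4)²) = √2*√(4*16) = √2*√64 = √2*8 = 8*√2 ≈ 11.314)
(172 + k)*(-342 - 278) = (172 + 8*√2)*(-342 - 278) = (172 + 8*√2)*(-620) = -106640 - 4960*√2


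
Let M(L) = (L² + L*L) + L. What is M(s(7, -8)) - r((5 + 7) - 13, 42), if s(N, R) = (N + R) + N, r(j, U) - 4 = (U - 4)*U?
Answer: -1522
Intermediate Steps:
r(j, U) = 4 + U*(-4 + U) (r(j, U) = 4 + (U - 4)*U = 4 + (-4 + U)*U = 4 + U*(-4 + U))
s(N, R) = R + 2*N
M(L) = L + 2*L² (M(L) = (L² + L²) + L = 2*L² + L = L + 2*L²)
M(s(7, -8)) - r((5 + 7) - 13, 42) = (-8 + 2*7)*(1 + 2*(-8 + 2*7)) - (4 + 42² - 4*42) = (-8 + 14)*(1 + 2*(-8 + 14)) - (4 + 1764 - 168) = 6*(1 + 2*6) - 1*1600 = 6*(1 + 12) - 1600 = 6*13 - 1600 = 78 - 1600 = -1522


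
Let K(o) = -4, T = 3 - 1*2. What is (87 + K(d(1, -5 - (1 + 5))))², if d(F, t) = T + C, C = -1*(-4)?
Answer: 6889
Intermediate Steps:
T = 1 (T = 3 - 2 = 1)
C = 4
d(F, t) = 5 (d(F, t) = 1 + 4 = 5)
(87 + K(d(1, -5 - (1 + 5))))² = (87 - 4)² = 83² = 6889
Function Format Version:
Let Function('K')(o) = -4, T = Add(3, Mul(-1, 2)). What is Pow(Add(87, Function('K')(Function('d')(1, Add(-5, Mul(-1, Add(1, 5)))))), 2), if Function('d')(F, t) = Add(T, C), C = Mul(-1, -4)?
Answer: 6889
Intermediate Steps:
T = 1 (T = Add(3, -2) = 1)
C = 4
Function('d')(F, t) = 5 (Function('d')(F, t) = Add(1, 4) = 5)
Pow(Add(87, Function('K')(Function('d')(1, Add(-5, Mul(-1, Add(1, 5)))))), 2) = Pow(Add(87, -4), 2) = Pow(83, 2) = 6889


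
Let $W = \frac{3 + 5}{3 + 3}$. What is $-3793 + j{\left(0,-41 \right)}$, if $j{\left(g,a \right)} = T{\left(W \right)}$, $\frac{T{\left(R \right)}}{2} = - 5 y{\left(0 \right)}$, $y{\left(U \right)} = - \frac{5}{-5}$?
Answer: $-3803$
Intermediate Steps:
$y{\left(U \right)} = 1$ ($y{\left(U \right)} = \left(-5\right) \left(- \frac{1}{5}\right) = 1$)
$W = \frac{4}{3}$ ($W = \frac{8}{6} = 8 \cdot \frac{1}{6} = \frac{4}{3} \approx 1.3333$)
$T{\left(R \right)} = -10$ ($T{\left(R \right)} = 2 \left(\left(-5\right) 1\right) = 2 \left(-5\right) = -10$)
$j{\left(g,a \right)} = -10$
$-3793 + j{\left(0,-41 \right)} = -3793 - 10 = -3803$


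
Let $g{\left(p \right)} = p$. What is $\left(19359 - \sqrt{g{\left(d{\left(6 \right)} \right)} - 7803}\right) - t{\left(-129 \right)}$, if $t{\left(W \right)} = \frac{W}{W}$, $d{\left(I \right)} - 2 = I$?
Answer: $19358 - i \sqrt{7795} \approx 19358.0 - 88.289 i$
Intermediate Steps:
$d{\left(I \right)} = 2 + I$
$t{\left(W \right)} = 1$
$\left(19359 - \sqrt{g{\left(d{\left(6 \right)} \right)} - 7803}\right) - t{\left(-129 \right)} = \left(19359 - \sqrt{\left(2 + 6\right) - 7803}\right) - 1 = \left(19359 - \sqrt{8 - 7803}\right) - 1 = \left(19359 - \sqrt{-7795}\right) - 1 = \left(19359 - i \sqrt{7795}\right) - 1 = 19358 - i \sqrt{7795}$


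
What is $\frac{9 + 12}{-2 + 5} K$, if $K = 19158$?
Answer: $134106$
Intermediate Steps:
$\frac{9 + 12}{-2 + 5} K = \frac{9 + 12}{-2 + 5} \cdot 19158 = \frac{21}{3} \cdot 19158 = 21 \cdot \frac{1}{3} \cdot 19158 = 7 \cdot 19158 = 134106$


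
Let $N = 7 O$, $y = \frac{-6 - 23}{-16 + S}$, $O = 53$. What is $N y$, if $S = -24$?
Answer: $\frac{10759}{40} \approx 268.98$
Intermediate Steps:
$y = \frac{29}{40}$ ($y = \frac{-6 - 23}{-16 - 24} = - \frac{29}{-40} = \left(-29\right) \left(- \frac{1}{40}\right) = \frac{29}{40} \approx 0.725$)
$N = 371$ ($N = 7 \cdot 53 = 371$)
$N y = 371 \cdot \frac{29}{40} = \frac{10759}{40}$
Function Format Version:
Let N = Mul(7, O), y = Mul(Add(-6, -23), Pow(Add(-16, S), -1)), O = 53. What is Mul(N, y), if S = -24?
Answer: Rational(10759, 40) ≈ 268.98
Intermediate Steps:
y = Rational(29, 40) (y = Mul(Add(-6, -23), Pow(Add(-16, -24), -1)) = Mul(-29, Pow(-40, -1)) = Mul(-29, Rational(-1, 40)) = Rational(29, 40) ≈ 0.72500)
N = 371 (N = Mul(7, 53) = 371)
Mul(N, y) = Mul(371, Rational(29, 40)) = Rational(10759, 40)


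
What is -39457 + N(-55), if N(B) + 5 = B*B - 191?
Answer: -36628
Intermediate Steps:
N(B) = -196 + B² (N(B) = -5 + (B*B - 191) = -5 + (B² - 191) = -5 + (-191 + B²) = -196 + B²)
-39457 + N(-55) = -39457 + (-196 + (-55)²) = -39457 + (-196 + 3025) = -39457 + 2829 = -36628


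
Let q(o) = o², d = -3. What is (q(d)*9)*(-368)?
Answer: -29808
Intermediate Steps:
(q(d)*9)*(-368) = ((-3)²*9)*(-368) = (9*9)*(-368) = 81*(-368) = -29808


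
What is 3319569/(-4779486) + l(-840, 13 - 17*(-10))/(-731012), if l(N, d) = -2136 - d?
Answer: -44732613811/64701141108 ≈ -0.69137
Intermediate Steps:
3319569/(-4779486) + l(-840, 13 - 17*(-10))/(-731012) = 3319569/(-4779486) + (-2136 - (13 - 17*(-10)))/(-731012) = 3319569*(-1/4779486) + (-2136 - (13 + 170))*(-1/731012) = -122947/177018 + (-2136 - 1*183)*(-1/731012) = -122947/177018 + (-2136 - 183)*(-1/731012) = -122947/177018 - 2319*(-1/731012) = -122947/177018 + 2319/731012 = -44732613811/64701141108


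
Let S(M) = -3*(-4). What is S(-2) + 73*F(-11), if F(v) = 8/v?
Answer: -452/11 ≈ -41.091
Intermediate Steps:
S(M) = 12
S(-2) + 73*F(-11) = 12 + 73*(8/(-11)) = 12 + 73*(8*(-1/11)) = 12 + 73*(-8/11) = 12 - 584/11 = -452/11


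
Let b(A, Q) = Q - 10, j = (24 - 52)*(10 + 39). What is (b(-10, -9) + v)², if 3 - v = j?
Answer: 1838736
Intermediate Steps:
j = -1372 (j = -28*49 = -1372)
b(A, Q) = -10 + Q
v = 1375 (v = 3 - 1*(-1372) = 3 + 1372 = 1375)
(b(-10, -9) + v)² = ((-10 - 9) + 1375)² = (-19 + 1375)² = 1356² = 1838736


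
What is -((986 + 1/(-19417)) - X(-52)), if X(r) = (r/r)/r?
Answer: -995567789/1009684 ≈ -986.02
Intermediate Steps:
X(r) = 1/r
-((986 + 1/(-19417)) - X(-52)) = -((986 + 1/(-19417)) - 1/(-52)) = -((986 - 1/19417) - 1*(-1/52)) = -(19145161/19417 + 1/52) = -1*995567789/1009684 = -995567789/1009684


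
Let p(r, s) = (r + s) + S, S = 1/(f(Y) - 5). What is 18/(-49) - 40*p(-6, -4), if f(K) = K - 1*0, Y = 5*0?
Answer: 19974/49 ≈ 407.63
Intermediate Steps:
Y = 0
f(K) = K (f(K) = K + 0 = K)
S = -⅕ (S = 1/(0 - 5) = 1/(-5) = -⅕ ≈ -0.20000)
p(r, s) = -⅕ + r + s (p(r, s) = (r + s) - ⅕ = -⅕ + r + s)
18/(-49) - 40*p(-6, -4) = 18/(-49) - 40*(-⅕ - 6 - 4) = 18*(-1/49) - 40*(-51/5) = -18/49 + 408 = 19974/49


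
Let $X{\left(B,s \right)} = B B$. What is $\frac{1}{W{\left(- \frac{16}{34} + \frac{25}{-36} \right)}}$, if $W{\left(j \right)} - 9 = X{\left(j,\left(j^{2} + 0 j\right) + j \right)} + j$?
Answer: $\frac{374544}{3442909} \approx 0.10879$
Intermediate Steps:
$X{\left(B,s \right)} = B^{2}$
$W{\left(j \right)} = 9 + j + j^{2}$ ($W{\left(j \right)} = 9 + \left(j^{2} + j\right) = 9 + \left(j + j^{2}\right) = 9 + j + j^{2}$)
$\frac{1}{W{\left(- \frac{16}{34} + \frac{25}{-36} \right)}} = \frac{1}{9 + \left(- \frac{16}{34} + \frac{25}{-36}\right) + \left(- \frac{16}{34} + \frac{25}{-36}\right)^{2}} = \frac{1}{9 + \left(\left(-16\right) \frac{1}{34} + 25 \left(- \frac{1}{36}\right)\right) + \left(\left(-16\right) \frac{1}{34} + 25 \left(- \frac{1}{36}\right)\right)^{2}} = \frac{1}{9 - \frac{713}{612} + \left(- \frac{8}{17} - \frac{25}{36}\right)^{2}} = \frac{1}{9 - \frac{713}{612} + \left(- \frac{713}{612}\right)^{2}} = \frac{1}{9 - \frac{713}{612} + \frac{508369}{374544}} = \frac{1}{\frac{3442909}{374544}} = \frac{374544}{3442909}$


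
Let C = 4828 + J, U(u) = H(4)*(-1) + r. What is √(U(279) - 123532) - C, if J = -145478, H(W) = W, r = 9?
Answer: 140650 + I*√123527 ≈ 1.4065e+5 + 351.46*I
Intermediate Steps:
U(u) = 5 (U(u) = 4*(-1) + 9 = -4 + 9 = 5)
C = -140650 (C = 4828 - 145478 = -140650)
√(U(279) - 123532) - C = √(5 - 123532) - 1*(-140650) = √(-123527) + 140650 = I*√123527 + 140650 = 140650 + I*√123527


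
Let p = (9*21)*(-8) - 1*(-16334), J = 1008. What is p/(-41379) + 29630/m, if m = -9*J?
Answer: -226754159/62565048 ≈ -3.6243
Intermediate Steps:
m = -9072 (m = -9*1008 = -9072)
p = 14822 (p = 189*(-8) + 16334 = -1512 + 16334 = 14822)
p/(-41379) + 29630/m = 14822/(-41379) + 29630/(-9072) = 14822*(-1/41379) + 29630*(-1/9072) = -14822/41379 - 14815/4536 = -226754159/62565048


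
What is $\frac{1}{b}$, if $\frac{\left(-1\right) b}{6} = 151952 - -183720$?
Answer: $- \frac{1}{2014032} \approx -4.9652 \cdot 10^{-7}$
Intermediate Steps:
$b = -2014032$ ($b = - 6 \left(151952 - -183720\right) = - 6 \left(151952 + 183720\right) = \left(-6\right) 335672 = -2014032$)
$\frac{1}{b} = \frac{1}{-2014032} = - \frac{1}{2014032}$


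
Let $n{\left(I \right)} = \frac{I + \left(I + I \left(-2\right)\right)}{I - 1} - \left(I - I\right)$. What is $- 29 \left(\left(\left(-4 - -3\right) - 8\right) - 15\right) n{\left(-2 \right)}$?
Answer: $0$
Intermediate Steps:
$n{\left(I \right)} = 0$ ($n{\left(I \right)} = \frac{I + \left(I - 2 I\right)}{-1 + I} - 0 = \frac{I - I}{-1 + I} + 0 = \frac{0}{-1 + I} + 0 = 0 + 0 = 0$)
$- 29 \left(\left(\left(-4 - -3\right) - 8\right) - 15\right) n{\left(-2 \right)} = - 29 \left(\left(\left(-4 - -3\right) - 8\right) - 15\right) 0 = - 29 \left(\left(\left(-4 + 3\right) - 8\right) - 15\right) 0 = - 29 \left(\left(-1 - 8\right) - 15\right) 0 = - 29 \left(-9 - 15\right) 0 = \left(-29\right) \left(-24\right) 0 = 696 \cdot 0 = 0$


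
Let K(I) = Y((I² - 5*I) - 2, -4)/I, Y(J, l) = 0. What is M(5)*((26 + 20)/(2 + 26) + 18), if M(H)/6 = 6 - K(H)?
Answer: 4950/7 ≈ 707.14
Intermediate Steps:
K(I) = 0 (K(I) = 0/I = 0)
M(H) = 36 (M(H) = 6*(6 - 1*0) = 6*(6 + 0) = 6*6 = 36)
M(5)*((26 + 20)/(2 + 26) + 18) = 36*((26 + 20)/(2 + 26) + 18) = 36*(46/28 + 18) = 36*(46*(1/28) + 18) = 36*(23/14 + 18) = 36*(275/14) = 4950/7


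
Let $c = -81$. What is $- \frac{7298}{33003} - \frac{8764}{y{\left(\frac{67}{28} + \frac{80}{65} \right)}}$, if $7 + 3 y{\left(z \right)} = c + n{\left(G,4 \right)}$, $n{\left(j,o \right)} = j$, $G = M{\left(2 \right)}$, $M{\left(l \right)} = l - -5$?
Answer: $\frac{32115694}{99009} \approx 324.37$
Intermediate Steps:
$M{\left(l \right)} = 5 + l$ ($M{\left(l \right)} = l + 5 = 5 + l$)
$G = 7$ ($G = 5 + 2 = 7$)
$y{\left(z \right)} = -27$ ($y{\left(z \right)} = - \frac{7}{3} + \frac{-81 + 7}{3} = - \frac{7}{3} + \frac{1}{3} \left(-74\right) = - \frac{7}{3} - \frac{74}{3} = -27$)
$- \frac{7298}{33003} - \frac{8764}{y{\left(\frac{67}{28} + \frac{80}{65} \right)}} = - \frac{7298}{33003} - \frac{8764}{-27} = \left(-7298\right) \frac{1}{33003} - - \frac{8764}{27} = - \frac{7298}{33003} + \frac{8764}{27} = \frac{32115694}{99009}$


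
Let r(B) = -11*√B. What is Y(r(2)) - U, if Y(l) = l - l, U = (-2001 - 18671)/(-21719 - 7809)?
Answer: -2584/3691 ≈ -0.70008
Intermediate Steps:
U = 2584/3691 (U = -20672/(-29528) = -20672*(-1/29528) = 2584/3691 ≈ 0.70008)
Y(l) = 0
Y(r(2)) - U = 0 - 1*2584/3691 = 0 - 2584/3691 = -2584/3691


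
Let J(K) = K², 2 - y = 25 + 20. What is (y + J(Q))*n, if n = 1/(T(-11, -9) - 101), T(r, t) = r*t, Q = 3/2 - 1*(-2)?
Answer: 123/8 ≈ 15.375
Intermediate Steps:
Q = 7/2 (Q = 3*(½) + 2 = 3/2 + 2 = 7/2 ≈ 3.5000)
y = -43 (y = 2 - (25 + 20) = 2 - 1*45 = 2 - 45 = -43)
n = -½ (n = 1/(-11*(-9) - 101) = 1/(99 - 101) = 1/(-2) = -½ ≈ -0.50000)
(y + J(Q))*n = (-43 + (7/2)²)*(-½) = (-43 + 49/4)*(-½) = -123/4*(-½) = 123/8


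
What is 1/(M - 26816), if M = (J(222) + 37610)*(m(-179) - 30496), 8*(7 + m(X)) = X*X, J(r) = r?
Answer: -1/1002494423 ≈ -9.9751e-10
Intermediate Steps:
m(X) = -7 + X²/8 (m(X) = -7 + (X*X)/8 = -7 + X²/8)
M = -1002467607 (M = (222 + 37610)*((-7 + (⅛)*(-179)²) - 30496) = 37832*((-7 + (⅛)*32041) - 30496) = 37832*((-7 + 32041/8) - 30496) = 37832*(31985/8 - 30496) = 37832*(-211983/8) = -1002467607)
1/(M - 26816) = 1/(-1002467607 - 26816) = 1/(-1002494423) = -1/1002494423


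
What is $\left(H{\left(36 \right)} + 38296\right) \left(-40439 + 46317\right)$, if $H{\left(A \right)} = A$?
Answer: $225315496$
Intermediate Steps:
$\left(H{\left(36 \right)} + 38296\right) \left(-40439 + 46317\right) = \left(36 + 38296\right) \left(-40439 + 46317\right) = 38332 \cdot 5878 = 225315496$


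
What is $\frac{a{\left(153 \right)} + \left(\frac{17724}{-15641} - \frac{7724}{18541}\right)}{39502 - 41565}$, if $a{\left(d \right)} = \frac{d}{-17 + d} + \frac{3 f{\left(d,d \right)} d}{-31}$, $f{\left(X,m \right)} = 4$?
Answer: $\frac{4290065922893}{148370847954344} \approx 0.028914$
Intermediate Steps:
$a{\left(d \right)} = - \frac{12 d}{31} + \frac{d}{-17 + d}$ ($a{\left(d \right)} = \frac{d}{-17 + d} + \frac{3 \cdot 4 d}{-31} = \frac{d}{-17 + d} + 12 d \left(- \frac{1}{31}\right) = \frac{d}{-17 + d} - \frac{12 d}{31} = - \frac{12 d}{31} + \frac{d}{-17 + d}$)
$\frac{a{\left(153 \right)} + \left(\frac{17724}{-15641} - \frac{7724}{18541}\right)}{39502 - 41565} = \frac{\frac{1}{31} \cdot 153 \frac{1}{-17 + 153} \left(235 - 1836\right) + \left(\frac{17724}{-15641} - \frac{7724}{18541}\right)}{39502 - 41565} = \frac{\frac{1}{31} \cdot 153 \cdot \frac{1}{136} \left(235 - 1836\right) + \left(17724 \left(- \frac{1}{15641}\right) - \frac{7724}{18541}\right)}{-2063} = \left(\frac{1}{31} \cdot 153 \cdot \frac{1}{136} \left(-1601\right) - \frac{449431768}{289999781}\right) \left(- \frac{1}{2063}\right) = \left(- \frac{14409}{248} - \frac{449431768}{289999781}\right) \left(- \frac{1}{2063}\right) = \left(- \frac{4290065922893}{71919945688}\right) \left(- \frac{1}{2063}\right) = \frac{4290065922893}{148370847954344}$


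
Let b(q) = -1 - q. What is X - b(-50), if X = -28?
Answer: -77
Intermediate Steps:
X - b(-50) = -28 - (-1 - 1*(-50)) = -28 - (-1 + 50) = -28 - 1*49 = -28 - 49 = -77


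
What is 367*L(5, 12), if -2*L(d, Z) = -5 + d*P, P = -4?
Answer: 9175/2 ≈ 4587.5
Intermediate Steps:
L(d, Z) = 5/2 + 2*d (L(d, Z) = -(-5 + d*(-4))/2 = -(-5 - 4*d)/2 = 5/2 + 2*d)
367*L(5, 12) = 367*(5/2 + 2*5) = 367*(5/2 + 10) = 367*(25/2) = 9175/2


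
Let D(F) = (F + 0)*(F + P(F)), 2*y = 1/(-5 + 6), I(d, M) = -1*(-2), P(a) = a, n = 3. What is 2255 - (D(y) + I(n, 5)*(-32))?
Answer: 4637/2 ≈ 2318.5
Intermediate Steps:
I(d, M) = 2
y = 1/2 (y = 1/(2*(-5 + 6)) = (1/2)/1 = (1/2)*1 = 1/2 ≈ 0.50000)
D(F) = 2*F**2 (D(F) = (F + 0)*(F + F) = F*(2*F) = 2*F**2)
2255 - (D(y) + I(n, 5)*(-32)) = 2255 - (2*(1/2)**2 + 2*(-32)) = 2255 - (2*(1/4) - 64) = 2255 - (1/2 - 64) = 2255 - 1*(-127/2) = 2255 + 127/2 = 4637/2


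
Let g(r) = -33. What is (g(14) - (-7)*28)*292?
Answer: 47596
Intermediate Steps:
(g(14) - (-7)*28)*292 = (-33 - (-7)*28)*292 = (-33 - 1*(-196))*292 = (-33 + 196)*292 = 163*292 = 47596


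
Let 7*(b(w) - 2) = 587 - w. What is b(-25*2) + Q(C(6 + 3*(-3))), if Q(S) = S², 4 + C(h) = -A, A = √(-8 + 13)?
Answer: 114 + 8*√5 ≈ 131.89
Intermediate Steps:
b(w) = 601/7 - w/7 (b(w) = 2 + (587 - w)/7 = 2 + (587/7 - w/7) = 601/7 - w/7)
A = √5 ≈ 2.2361
C(h) = -4 - √5
b(-25*2) + Q(C(6 + 3*(-3))) = (601/7 - (-25)*2/7) + (-4 - √5)² = (601/7 - ⅐*(-50)) + (-4 - √5)² = (601/7 + 50/7) + (-4 - √5)² = 93 + (-4 - √5)²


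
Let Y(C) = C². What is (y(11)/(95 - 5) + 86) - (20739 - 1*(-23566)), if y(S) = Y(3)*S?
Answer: -442179/10 ≈ -44218.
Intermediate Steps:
y(S) = 9*S (y(S) = 3²*S = 9*S)
(y(11)/(95 - 5) + 86) - (20739 - 1*(-23566)) = ((9*11)/(95 - 5) + 86) - (20739 - 1*(-23566)) = (99/90 + 86) - (20739 + 23566) = ((1/90)*99 + 86) - 1*44305 = (11/10 + 86) - 44305 = 871/10 - 44305 = -442179/10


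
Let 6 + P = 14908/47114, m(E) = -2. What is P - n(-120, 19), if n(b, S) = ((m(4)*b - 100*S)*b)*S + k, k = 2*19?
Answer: -89159562654/23557 ≈ -3.7848e+6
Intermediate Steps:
P = -133888/23557 (P = -6 + 14908/47114 = -6 + 14908*(1/47114) = -6 + 7454/23557 = -133888/23557 ≈ -5.6836)
k = 38
n(b, S) = 38 + S*b*(-100*S - 2*b) (n(b, S) = ((-2*b - 100*S)*b)*S + 38 = ((-100*S - 2*b)*b)*S + 38 = (b*(-100*S - 2*b))*S + 38 = S*b*(-100*S - 2*b) + 38 = 38 + S*b*(-100*S - 2*b))
P - n(-120, 19) = -133888/23557 - (38 - 100*(-120)*19² - 2*19*(-120)²) = -133888/23557 - (38 - 100*(-120)*361 - 2*19*14400) = -133888/23557 - (38 + 4332000 - 547200) = -133888/23557 - 1*3784838 = -133888/23557 - 3784838 = -89159562654/23557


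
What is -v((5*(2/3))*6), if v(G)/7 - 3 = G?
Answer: -161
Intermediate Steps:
v(G) = 21 + 7*G
-v((5*(2/3))*6) = -(21 + 7*((5*(2/3))*6)) = -(21 + 7*((10/3)*6)) = -(21 + 7*20) = -(21 + 140) = -1*161 = -161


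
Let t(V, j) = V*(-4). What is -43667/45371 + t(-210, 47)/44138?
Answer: -944631203/1001292599 ≈ -0.94341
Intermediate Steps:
t(V, j) = -4*V
-43667/45371 + t(-210, 47)/44138 = -43667/45371 - 4*(-210)/44138 = -43667*1/45371 + 840*(1/44138) = -43667/45371 + 420/22069 = -944631203/1001292599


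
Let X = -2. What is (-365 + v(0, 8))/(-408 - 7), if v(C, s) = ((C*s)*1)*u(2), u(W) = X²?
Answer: 73/83 ≈ 0.87952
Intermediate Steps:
u(W) = 4 (u(W) = (-2)² = 4)
v(C, s) = 4*C*s (v(C, s) = ((C*s)*1)*4 = (C*s)*4 = 4*C*s)
(-365 + v(0, 8))/(-408 - 7) = (-365 + 4*0*8)/(-408 - 7) = (-365 + 0)/(-415) = -1/415*(-365) = 73/83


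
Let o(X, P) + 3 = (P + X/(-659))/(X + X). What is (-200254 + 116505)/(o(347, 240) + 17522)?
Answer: -38302270154/8012402387 ≈ -4.7804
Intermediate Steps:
o(X, P) = -3 + (P - X/659)/(2*X) (o(X, P) = -3 + (P + X/(-659))/(X + X) = -3 + (P + X*(-1/659))/((2*X)) = -3 + (P - X/659)*(1/(2*X)) = -3 + (P - X/659)/(2*X))
(-200254 + 116505)/(o(347, 240) + 17522) = (-200254 + 116505)/((-3955/1318 + (½)*240/347) + 17522) = -83749/((-3955/1318 + (½)*240*(1/347)) + 17522) = -83749/((-3955/1318 + 120/347) + 17522) = -83749/(-1214225/457346 + 17522) = -83749/8012402387/457346 = -83749*457346/8012402387 = -38302270154/8012402387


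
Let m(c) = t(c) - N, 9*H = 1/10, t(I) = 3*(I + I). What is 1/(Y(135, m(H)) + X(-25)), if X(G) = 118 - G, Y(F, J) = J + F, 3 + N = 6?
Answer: 15/4126 ≈ 0.0036355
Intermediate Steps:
N = 3 (N = -3 + 6 = 3)
t(I) = 6*I (t(I) = 3*(2*I) = 6*I)
H = 1/90 (H = (⅑)/10 = (⅑)*(⅒) = 1/90 ≈ 0.011111)
m(c) = -3 + 6*c (m(c) = 6*c - 1*3 = 6*c - 3 = -3 + 6*c)
Y(F, J) = F + J
1/(Y(135, m(H)) + X(-25)) = 1/((135 + (-3 + 6*(1/90))) + (118 - 1*(-25))) = 1/((135 + (-3 + 1/15)) + (118 + 25)) = 1/((135 - 44/15) + 143) = 1/(1981/15 + 143) = 1/(4126/15) = 15/4126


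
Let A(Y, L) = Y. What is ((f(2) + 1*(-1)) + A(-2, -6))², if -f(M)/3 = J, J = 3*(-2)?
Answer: 225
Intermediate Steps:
J = -6
f(M) = 18 (f(M) = -3*(-6) = 18)
((f(2) + 1*(-1)) + A(-2, -6))² = ((18 + 1*(-1)) - 2)² = ((18 - 1) - 2)² = (17 - 2)² = 15² = 225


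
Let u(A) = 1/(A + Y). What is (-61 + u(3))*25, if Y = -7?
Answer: -6125/4 ≈ -1531.3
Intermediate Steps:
u(A) = 1/(-7 + A) (u(A) = 1/(A - 7) = 1/(-7 + A))
(-61 + u(3))*25 = (-61 + 1/(-7 + 3))*25 = (-61 + 1/(-4))*25 = (-61 - 1/4)*25 = -245/4*25 = -6125/4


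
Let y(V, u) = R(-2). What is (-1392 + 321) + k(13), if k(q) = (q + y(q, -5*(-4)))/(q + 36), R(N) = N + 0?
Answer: -52468/49 ≈ -1070.8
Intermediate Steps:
R(N) = N
y(V, u) = -2
k(q) = (-2 + q)/(36 + q) (k(q) = (q - 2)/(q + 36) = (-2 + q)/(36 + q))
(-1392 + 321) + k(13) = (-1392 + 321) + (-2 + 13)/(36 + 13) = -1071 + 11/49 = -52468/49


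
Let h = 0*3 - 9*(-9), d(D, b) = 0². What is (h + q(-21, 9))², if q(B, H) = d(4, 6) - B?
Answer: 10404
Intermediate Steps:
d(D, b) = 0
q(B, H) = -B (q(B, H) = 0 - B = -B)
h = 81 (h = 0 + 81 = 81)
(h + q(-21, 9))² = (81 - 1*(-21))² = (81 + 21)² = 102² = 10404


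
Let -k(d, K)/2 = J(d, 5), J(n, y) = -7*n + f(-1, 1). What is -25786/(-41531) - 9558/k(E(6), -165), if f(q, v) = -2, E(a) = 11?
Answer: -196439555/3280949 ≈ -59.873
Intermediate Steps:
J(n, y) = -2 - 7*n (J(n, y) = -7*n - 2 = -2 - 7*n)
k(d, K) = 4 + 14*d (k(d, K) = -2*(-2 - 7*d) = 4 + 14*d)
-25786/(-41531) - 9558/k(E(6), -165) = -25786/(-41531) - 9558/(4 + 14*11) = -25786*(-1/41531) - 9558/(4 + 154) = 25786/41531 - 9558/158 = 25786/41531 - 9558*1/158 = 25786/41531 - 4779/79 = -196439555/3280949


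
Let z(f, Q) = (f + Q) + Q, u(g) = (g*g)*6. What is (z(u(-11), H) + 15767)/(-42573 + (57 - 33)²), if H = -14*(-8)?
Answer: -16717/41997 ≈ -0.39805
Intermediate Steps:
u(g) = 6*g² (u(g) = g²*6 = 6*g²)
H = 112
z(f, Q) = f + 2*Q (z(f, Q) = (Q + f) + Q = f + 2*Q)
(z(u(-11), H) + 15767)/(-42573 + (57 - 33)²) = ((6*(-11)² + 2*112) + 15767)/(-42573 + (57 - 33)²) = ((6*121 + 224) + 15767)/(-42573 + 24²) = ((726 + 224) + 15767)/(-42573 + 576) = (950 + 15767)/(-41997) = 16717*(-1/41997) = -16717/41997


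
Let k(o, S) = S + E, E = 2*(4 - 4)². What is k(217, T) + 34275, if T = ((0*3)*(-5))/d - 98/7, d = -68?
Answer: 34261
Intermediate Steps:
E = 0 (E = 2*0² = 2*0 = 0)
T = -14 (T = ((0*3)*(-5))/(-68) - 98/7 = (0*(-5))*(-1/68) - 98*⅐ = 0*(-1/68) - 14 = 0 - 14 = -14)
k(o, S) = S (k(o, S) = S + 0 = S)
k(217, T) + 34275 = -14 + 34275 = 34261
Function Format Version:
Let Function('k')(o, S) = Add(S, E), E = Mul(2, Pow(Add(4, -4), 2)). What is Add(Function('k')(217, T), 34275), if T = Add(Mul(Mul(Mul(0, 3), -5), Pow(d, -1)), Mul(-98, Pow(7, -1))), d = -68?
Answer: 34261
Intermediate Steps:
E = 0 (E = Mul(2, Pow(0, 2)) = Mul(2, 0) = 0)
T = -14 (T = Add(Mul(Mul(Mul(0, 3), -5), Pow(-68, -1)), Mul(-98, Pow(7, -1))) = Add(Mul(Mul(0, -5), Rational(-1, 68)), Mul(-98, Rational(1, 7))) = Add(Mul(0, Rational(-1, 68)), -14) = Add(0, -14) = -14)
Function('k')(o, S) = S (Function('k')(o, S) = Add(S, 0) = S)
Add(Function('k')(217, T), 34275) = Add(-14, 34275) = 34261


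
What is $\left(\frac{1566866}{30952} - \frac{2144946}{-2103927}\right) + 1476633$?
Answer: $\frac{16027134864626401}{10853458084} \approx 1.4767 \cdot 10^{6}$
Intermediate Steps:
$\left(\frac{1566866}{30952} - \frac{2144946}{-2103927}\right) + 1476633 = \left(1566866 \cdot \frac{1}{30952} - - \frac{714982}{701309}\right) + 1476633 = \left(\frac{783433}{15476} + \frac{714982}{701309}\right) + 1476633 = \frac{560493675229}{10853458084} + 1476633 = \frac{16027134864626401}{10853458084}$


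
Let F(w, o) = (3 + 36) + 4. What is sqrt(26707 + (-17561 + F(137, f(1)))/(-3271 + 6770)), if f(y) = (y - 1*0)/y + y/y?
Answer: 5*sqrt(13076501289)/3499 ≈ 163.41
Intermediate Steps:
f(y) = 2 (f(y) = (y + 0)/y + 1 = y/y + 1 = 1 + 1 = 2)
F(w, o) = 43 (F(w, o) = 39 + 4 = 43)
sqrt(26707 + (-17561 + F(137, f(1)))/(-3271 + 6770)) = sqrt(26707 + (-17561 + 43)/(-3271 + 6770)) = sqrt(26707 - 17518/3499) = sqrt(93430275/3499) = 5*sqrt(13076501289)/3499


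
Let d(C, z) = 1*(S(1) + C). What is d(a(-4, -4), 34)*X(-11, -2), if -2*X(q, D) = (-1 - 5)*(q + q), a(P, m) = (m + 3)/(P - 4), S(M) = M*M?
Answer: -297/4 ≈ -74.250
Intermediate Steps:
S(M) = M**2
a(P, m) = (3 + m)/(-4 + P)
X(q, D) = 6*q (X(q, D) = -(-1 - 5)*(q + q)/2 = -(-3)*2*q = -(-6)*q = 6*q)
d(C, z) = 1 + C (d(C, z) = 1*(1**2 + C) = 1*(1 + C) = 1 + C)
d(a(-4, -4), 34)*X(-11, -2) = (1 + (3 - 4)/(-4 - 4))*(6*(-11)) = (1 - 1/(-8))*(-66) = (1 - 1/8*(-1))*(-66) = (1 + 1/8)*(-66) = (9/8)*(-66) = -297/4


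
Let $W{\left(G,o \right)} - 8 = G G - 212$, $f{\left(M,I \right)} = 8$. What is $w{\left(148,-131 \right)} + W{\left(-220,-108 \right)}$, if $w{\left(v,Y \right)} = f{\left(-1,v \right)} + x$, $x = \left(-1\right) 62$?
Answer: $48142$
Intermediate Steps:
$x = -62$
$w{\left(v,Y \right)} = -54$ ($w{\left(v,Y \right)} = 8 - 62 = -54$)
$W{\left(G,o \right)} = -204 + G^{2}$ ($W{\left(G,o \right)} = 8 + \left(G G - 212\right) = 8 + \left(G^{2} - 212\right) = 8 + \left(-212 + G^{2}\right) = -204 + G^{2}$)
$w{\left(148,-131 \right)} + W{\left(-220,-108 \right)} = -54 - \left(204 - \left(-220\right)^{2}\right) = -54 + \left(-204 + 48400\right) = -54 + 48196 = 48142$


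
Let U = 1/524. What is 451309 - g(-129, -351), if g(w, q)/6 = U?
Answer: 118242955/262 ≈ 4.5131e+5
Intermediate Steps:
U = 1/524 ≈ 0.0019084
g(w, q) = 3/262 (g(w, q) = 6*(1/524) = 3/262)
451309 - g(-129, -351) = 451309 - 1*3/262 = 451309 - 3/262 = 118242955/262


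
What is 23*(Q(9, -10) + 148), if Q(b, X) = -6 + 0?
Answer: 3266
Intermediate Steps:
Q(b, X) = -6
23*(Q(9, -10) + 148) = 23*(-6 + 148) = 23*142 = 3266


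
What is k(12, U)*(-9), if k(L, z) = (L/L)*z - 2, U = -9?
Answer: 99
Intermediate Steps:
k(L, z) = -2 + z (k(L, z) = 1*z - 2 = z - 2 = -2 + z)
k(12, U)*(-9) = (-2 - 9)*(-9) = -11*(-9) = 99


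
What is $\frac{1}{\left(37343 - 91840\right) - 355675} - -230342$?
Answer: $\frac{94479838823}{410172} \approx 2.3034 \cdot 10^{5}$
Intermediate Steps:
$\frac{1}{\left(37343 - 91840\right) - 355675} - -230342 = \frac{1}{\left(37343 - 91840\right) - 355675} + 230342 = \frac{1}{-54497 - 355675} + 230342 = \frac{1}{-410172} + 230342 = - \frac{1}{410172} + 230342 = \frac{94479838823}{410172}$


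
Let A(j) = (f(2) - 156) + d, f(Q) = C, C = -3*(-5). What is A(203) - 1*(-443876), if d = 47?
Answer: 443782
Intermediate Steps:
C = 15
f(Q) = 15
A(j) = -94 (A(j) = (15 - 156) + 47 = -141 + 47 = -94)
A(203) - 1*(-443876) = -94 - 1*(-443876) = -94 + 443876 = 443782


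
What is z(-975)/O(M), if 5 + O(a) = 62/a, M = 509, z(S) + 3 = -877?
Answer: 447920/2483 ≈ 180.39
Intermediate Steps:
z(S) = -880 (z(S) = -3 - 877 = -880)
O(a) = -5 + 62/a
z(-975)/O(M) = -880/(-5 + 62/509) = -880/(-2483/509) = -880*(-509/2483) = 447920/2483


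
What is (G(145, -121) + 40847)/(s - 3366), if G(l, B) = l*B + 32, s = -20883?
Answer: -7778/8083 ≈ -0.96227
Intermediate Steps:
G(l, B) = 32 + B*l (G(l, B) = B*l + 32 = 32 + B*l)
(G(145, -121) + 40847)/(s - 3366) = ((32 - 121*145) + 40847)/(-20883 - 3366) = ((32 - 17545) + 40847)/(-24249) = (-17513 + 40847)*(-1/24249) = 23334*(-1/24249) = -7778/8083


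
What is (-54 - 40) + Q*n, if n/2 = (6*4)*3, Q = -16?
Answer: -2398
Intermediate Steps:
n = 144 (n = 2*((6*4)*3) = 2*(24*3) = 2*72 = 144)
(-54 - 40) + Q*n = (-54 - 40) - 16*144 = -94 - 2304 = -2398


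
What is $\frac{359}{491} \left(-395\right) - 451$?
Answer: $- \frac{363246}{491} \approx -739.81$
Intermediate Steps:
$\frac{359}{491} \left(-395\right) - 451 = - \frac{141805}{491} - 451 = - \frac{363246}{491}$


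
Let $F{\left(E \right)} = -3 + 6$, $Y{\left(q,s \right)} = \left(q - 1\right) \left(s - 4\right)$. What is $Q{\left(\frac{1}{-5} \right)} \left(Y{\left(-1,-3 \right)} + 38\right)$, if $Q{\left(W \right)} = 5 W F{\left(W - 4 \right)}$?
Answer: $-156$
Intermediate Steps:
$Y{\left(q,s \right)} = \left(-1 + q\right) \left(-4 + s\right)$
$F{\left(E \right)} = 3$
$Q{\left(W \right)} = 15 W$ ($Q{\left(W \right)} = 5 W 3 = 15 W$)
$Q{\left(\frac{1}{-5} \right)} \left(Y{\left(-1,-3 \right)} + 38\right) = \frac{15}{-5} \left(\left(4 - -3 - -4 - -3\right) + 38\right) = 15 \left(- \frac{1}{5}\right) \left(\left(4 + 3 + 4 + 3\right) + 38\right) = - 3 \left(14 + 38\right) = \left(-3\right) 52 = -156$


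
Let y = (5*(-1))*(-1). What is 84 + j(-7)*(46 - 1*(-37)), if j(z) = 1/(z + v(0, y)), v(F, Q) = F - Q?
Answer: 925/12 ≈ 77.083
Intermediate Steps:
y = 5 (y = -5*(-1) = 5)
j(z) = 1/(-5 + z) (j(z) = 1/(z + (0 - 1*5)) = 1/(z + (0 - 5)) = 1/(z - 5) = 1/(-5 + z))
84 + j(-7)*(46 - 1*(-37)) = 84 + (46 - 1*(-37))/(-5 - 7) = 84 + (46 + 37)/(-12) = 84 - 1/12*83 = 84 - 83/12 = 925/12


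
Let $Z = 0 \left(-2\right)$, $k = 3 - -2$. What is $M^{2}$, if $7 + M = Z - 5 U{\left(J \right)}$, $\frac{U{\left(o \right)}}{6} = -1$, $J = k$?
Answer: $529$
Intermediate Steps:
$k = 5$ ($k = 3 + 2 = 5$)
$J = 5$
$U{\left(o \right)} = -6$ ($U{\left(o \right)} = 6 \left(-1\right) = -6$)
$Z = 0$
$M = 23$ ($M = -7 + \left(0 - -30\right) = -7 + \left(0 + 30\right) = -7 + 30 = 23$)
$M^{2} = 23^{2} = 529$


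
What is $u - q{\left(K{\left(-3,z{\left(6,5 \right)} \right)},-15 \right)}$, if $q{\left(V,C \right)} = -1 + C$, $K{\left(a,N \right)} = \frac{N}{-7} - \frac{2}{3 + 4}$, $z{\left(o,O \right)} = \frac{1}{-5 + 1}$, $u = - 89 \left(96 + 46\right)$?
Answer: $-12622$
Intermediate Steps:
$u = -12638$ ($u = \left(-89\right) 142 = -12638$)
$z{\left(o,O \right)} = - \frac{1}{4}$ ($z{\left(o,O \right)} = \frac{1}{-4} = - \frac{1}{4}$)
$K{\left(a,N \right)} = - \frac{2}{7} - \frac{N}{7}$ ($K{\left(a,N \right)} = N \left(- \frac{1}{7}\right) - \frac{2}{7} = - \frac{N}{7} - \frac{2}{7} = - \frac{2}{7} - \frac{N}{7}$)
$u - q{\left(K{\left(-3,z{\left(6,5 \right)} \right)},-15 \right)} = -12638 - \left(-1 - 15\right) = -12638 - -16 = -12638 + 16 = -12622$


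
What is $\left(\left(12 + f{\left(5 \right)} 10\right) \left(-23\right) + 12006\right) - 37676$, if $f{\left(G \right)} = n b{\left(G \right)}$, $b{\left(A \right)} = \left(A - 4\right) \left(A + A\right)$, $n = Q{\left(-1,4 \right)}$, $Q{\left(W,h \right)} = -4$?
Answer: $-16746$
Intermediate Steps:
$n = -4$
$b{\left(A \right)} = 2 A \left(-4 + A\right)$ ($b{\left(A \right)} = \left(-4 + A\right) 2 A = 2 A \left(-4 + A\right)$)
$f{\left(G \right)} = - 8 G \left(-4 + G\right)$ ($f{\left(G \right)} = - 4 \cdot 2 G \left(-4 + G\right) = - 8 G \left(-4 + G\right)$)
$\left(\left(12 + f{\left(5 \right)} 10\right) \left(-23\right) + 12006\right) - 37676 = \left(\left(12 + 8 \cdot 5 \left(4 - 5\right) 10\right) \left(-23\right) + 12006\right) - 37676 = \left(\left(12 + 8 \cdot 5 \left(-1\right) 10\right) \left(-23\right) + 12006\right) - 37676 = \left(\left(12 - 400\right) \left(-23\right) + 12006\right) - 37676 = \left(\left(-388\right) \left(-23\right) + 12006\right) - 37676 = \left(8924 + 12006\right) - 37676 = 20930 - 37676 = -16746$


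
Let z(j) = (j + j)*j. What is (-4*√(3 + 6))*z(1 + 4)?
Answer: -600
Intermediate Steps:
z(j) = 2*j² (z(j) = (2*j)*j = 2*j²)
(-4*√(3 + 6))*z(1 + 4) = (-4*√(3 + 6))*(2*(1 + 4)²) = (-4*√9)*(2*5²) = (-4*3)*(2*25) = -12*50 = -600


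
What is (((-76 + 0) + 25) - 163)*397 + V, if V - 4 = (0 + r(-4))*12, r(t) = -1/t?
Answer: -84951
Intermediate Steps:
V = 7 (V = 4 + (0 - 1/(-4))*12 = 4 + (0 - 1*(-¼))*12 = 4 + (0 + ¼)*12 = 4 + (¼)*12 = 4 + 3 = 7)
(((-76 + 0) + 25) - 163)*397 + V = (((-76 + 0) + 25) - 163)*397 + 7 = ((-76 + 25) - 163)*397 + 7 = (-51 - 163)*397 + 7 = -214*397 + 7 = -84958 + 7 = -84951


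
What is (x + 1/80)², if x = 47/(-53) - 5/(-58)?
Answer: 9390191409/15119161600 ≈ 0.62108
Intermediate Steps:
x = -2461/3074 (x = 47*(-1/53) - 5*(-1/58) = -47/53 + 5/58 = -2461/3074 ≈ -0.80059)
(x + 1/80)² = (-2461/3074 + 1/80)² = (-96903/122960)² = 9390191409/15119161600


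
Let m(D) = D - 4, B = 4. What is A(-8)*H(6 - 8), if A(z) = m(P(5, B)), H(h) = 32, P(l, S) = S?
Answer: 0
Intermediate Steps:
m(D) = -4 + D
A(z) = 0 (A(z) = -4 + 4 = 0)
A(-8)*H(6 - 8) = 0*32 = 0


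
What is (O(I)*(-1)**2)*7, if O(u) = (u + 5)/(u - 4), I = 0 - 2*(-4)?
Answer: 91/4 ≈ 22.750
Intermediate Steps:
I = 8 (I = 0 + 8 = 8)
O(u) = (5 + u)/(-4 + u)
(O(I)*(-1)**2)*7 = (((5 + 8)/(-4 + 8))*(-1)**2)*7 = ((13/4)*1)*7 = (13/4)*7 = 91/4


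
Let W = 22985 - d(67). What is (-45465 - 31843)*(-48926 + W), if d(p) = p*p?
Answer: 2352482440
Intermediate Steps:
d(p) = p²
W = 18496 (W = 22985 - 1*67² = 22985 - 1*4489 = 22985 - 4489 = 18496)
(-45465 - 31843)*(-48926 + W) = (-45465 - 31843)*(-48926 + 18496) = -77308*(-30430) = 2352482440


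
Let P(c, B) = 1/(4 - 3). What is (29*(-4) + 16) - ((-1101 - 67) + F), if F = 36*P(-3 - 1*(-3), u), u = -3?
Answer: 1032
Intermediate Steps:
P(c, B) = 1 (P(c, B) = 1/1 = 1)
F = 36 (F = 36*1 = 36)
(29*(-4) + 16) - ((-1101 - 67) + F) = (29*(-4) + 16) - ((-1101 - 67) + 36) = (-116 + 16) - (-1168 + 36) = -100 - 1*(-1132) = -100 + 1132 = 1032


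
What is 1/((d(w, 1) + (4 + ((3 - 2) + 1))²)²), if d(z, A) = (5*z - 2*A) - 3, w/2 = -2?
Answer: 1/121 ≈ 0.0082645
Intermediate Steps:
w = -4 (w = 2*(-2) = -4)
d(z, A) = -3 - 2*A + 5*z (d(z, A) = (-2*A + 5*z) - 3 = -3 - 2*A + 5*z)
1/((d(w, 1) + (4 + ((3 - 2) + 1))²)²) = 1/(((-3 - 2*1 + 5*(-4)) + (4 + ((3 - 2) + 1))²)²) = 1/(((-3 - 2 - 20) + (4 + (1 + 1))²)²) = 1/((-25 + (4 + 2)²)²) = 1/((-25 + 6²)²) = 1/((-25 + 36)²) = 1/(11²) = 1/121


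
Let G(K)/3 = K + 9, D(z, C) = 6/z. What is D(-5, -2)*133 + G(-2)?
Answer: -693/5 ≈ -138.60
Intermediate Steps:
G(K) = 27 + 3*K (G(K) = 3*(K + 9) = 3*(9 + K) = 27 + 3*K)
D(-5, -2)*133 + G(-2) = (6/(-5))*133 + (27 + 3*(-2)) = (6*(-1/5))*133 + (27 - 6) = -6/5*133 + 21 = -798/5 + 21 = -693/5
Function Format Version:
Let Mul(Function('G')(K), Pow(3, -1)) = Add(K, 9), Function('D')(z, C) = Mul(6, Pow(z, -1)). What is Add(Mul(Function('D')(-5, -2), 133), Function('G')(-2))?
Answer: Rational(-693, 5) ≈ -138.60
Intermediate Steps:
Function('G')(K) = Add(27, Mul(3, K)) (Function('G')(K) = Mul(3, Add(K, 9)) = Mul(3, Add(9, K)) = Add(27, Mul(3, K)))
Add(Mul(Function('D')(-5, -2), 133), Function('G')(-2)) = Add(Mul(Mul(6, Pow(-5, -1)), 133), Add(27, Mul(3, -2))) = Add(Mul(Mul(6, Rational(-1, 5)), 133), Add(27, -6)) = Add(Mul(Rational(-6, 5), 133), 21) = Add(Rational(-798, 5), 21) = Rational(-693, 5)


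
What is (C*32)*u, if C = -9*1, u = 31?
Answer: -8928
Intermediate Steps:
C = -9
(C*32)*u = -9*32*31 = -288*31 = -8928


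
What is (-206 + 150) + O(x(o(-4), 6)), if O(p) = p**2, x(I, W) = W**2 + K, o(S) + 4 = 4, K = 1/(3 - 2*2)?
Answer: 1169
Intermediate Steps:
K = -1 (K = 1/(3 - 4) = 1/(-1) = -1)
o(S) = 0 (o(S) = -4 + 4 = 0)
x(I, W) = -1 + W**2 (x(I, W) = W**2 - 1 = -1 + W**2)
(-206 + 150) + O(x(o(-4), 6)) = (-206 + 150) + (-1 + 6**2)**2 = -56 + (-1 + 36)**2 = -56 + 35**2 = -56 + 1225 = 1169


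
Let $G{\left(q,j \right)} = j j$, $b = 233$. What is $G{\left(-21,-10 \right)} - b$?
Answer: $-133$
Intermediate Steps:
$G{\left(q,j \right)} = j^{2}$
$G{\left(-21,-10 \right)} - b = \left(-10\right)^{2} - 233 = 100 - 233 = -133$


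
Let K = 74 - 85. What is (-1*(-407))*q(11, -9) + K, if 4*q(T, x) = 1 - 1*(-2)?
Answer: 1177/4 ≈ 294.25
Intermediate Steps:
q(T, x) = ¾ (q(T, x) = (1 - 1*(-2))/4 = (1 + 2)/4 = (¼)*3 = ¾)
K = -11
(-1*(-407))*q(11, -9) + K = -1*(-407)*(¾) - 11 = 407*(¾) - 11 = 1221/4 - 11 = 1177/4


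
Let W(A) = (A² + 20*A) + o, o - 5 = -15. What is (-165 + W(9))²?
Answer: 7396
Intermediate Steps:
o = -10 (o = 5 - 15 = -10)
W(A) = -10 + A² + 20*A (W(A) = (A² + 20*A) - 10 = -10 + A² + 20*A)
(-165 + W(9))² = (-165 + (-10 + 9² + 20*9))² = (-165 + (-10 + 81 + 180))² = (-165 + 251)² = 86² = 7396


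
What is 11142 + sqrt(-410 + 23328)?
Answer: 11142 + sqrt(22918) ≈ 11293.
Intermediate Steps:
11142 + sqrt(-410 + 23328) = 11142 + sqrt(22918)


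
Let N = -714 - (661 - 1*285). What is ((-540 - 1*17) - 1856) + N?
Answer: -3503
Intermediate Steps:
N = -1090 (N = -714 - (661 - 285) = -714 - 1*376 = -714 - 376 = -1090)
((-540 - 1*17) - 1856) + N = ((-540 - 1*17) - 1856) - 1090 = ((-540 - 17) - 1856) - 1090 = (-557 - 1856) - 1090 = -2413 - 1090 = -3503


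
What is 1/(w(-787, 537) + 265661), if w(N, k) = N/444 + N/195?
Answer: 9620/2555602943 ≈ 3.7643e-6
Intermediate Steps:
w(N, k) = 71*N/9620 (w(N, k) = N*(1/444) + N*(1/195) = N/444 + N/195 = 71*N/9620)
1/(w(-787, 537) + 265661) = 1/((71/9620)*(-787) + 265661) = 1/(-55877/9620 + 265661) = 1/(2555602943/9620) = 9620/2555602943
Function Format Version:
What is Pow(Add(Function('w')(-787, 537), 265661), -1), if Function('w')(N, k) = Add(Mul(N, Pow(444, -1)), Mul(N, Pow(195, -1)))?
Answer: Rational(9620, 2555602943) ≈ 3.7643e-6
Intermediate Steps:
Function('w')(N, k) = Mul(Rational(71, 9620), N) (Function('w')(N, k) = Add(Mul(N, Rational(1, 444)), Mul(N, Rational(1, 195))) = Add(Mul(Rational(1, 444), N), Mul(Rational(1, 195), N)) = Mul(Rational(71, 9620), N))
Pow(Add(Function('w')(-787, 537), 265661), -1) = Pow(Add(Mul(Rational(71, 9620), -787), 265661), -1) = Pow(Add(Rational(-55877, 9620), 265661), -1) = Pow(Rational(2555602943, 9620), -1) = Rational(9620, 2555602943)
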